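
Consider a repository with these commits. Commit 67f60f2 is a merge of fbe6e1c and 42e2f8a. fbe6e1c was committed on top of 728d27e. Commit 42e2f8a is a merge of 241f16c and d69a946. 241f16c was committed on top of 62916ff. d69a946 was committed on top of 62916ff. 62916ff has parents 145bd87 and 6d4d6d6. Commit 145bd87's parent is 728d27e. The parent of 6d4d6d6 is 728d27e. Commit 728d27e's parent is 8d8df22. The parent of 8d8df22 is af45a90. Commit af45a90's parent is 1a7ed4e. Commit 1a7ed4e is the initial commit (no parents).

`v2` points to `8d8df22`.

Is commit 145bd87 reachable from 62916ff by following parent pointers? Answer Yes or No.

Yes

Ancestors of 62916ff (commits reachable by following parents): {145bd87, 1a7ed4e, 62916ff, 6d4d6d6, 728d27e, 8d8df22, af45a90}.
145bd87 is in that set, so it is an ancestor of 62916ff.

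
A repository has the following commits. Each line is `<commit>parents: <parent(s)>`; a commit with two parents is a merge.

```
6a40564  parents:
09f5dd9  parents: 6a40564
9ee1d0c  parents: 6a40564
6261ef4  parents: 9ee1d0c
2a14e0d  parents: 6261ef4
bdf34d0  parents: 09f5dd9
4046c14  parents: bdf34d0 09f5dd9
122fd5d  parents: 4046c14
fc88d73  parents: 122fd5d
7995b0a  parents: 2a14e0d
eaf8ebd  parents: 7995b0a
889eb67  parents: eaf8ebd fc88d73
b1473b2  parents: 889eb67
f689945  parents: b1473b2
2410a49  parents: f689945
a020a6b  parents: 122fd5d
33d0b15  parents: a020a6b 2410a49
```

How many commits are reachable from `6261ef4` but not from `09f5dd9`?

2

Reachable from 6261ef4: {6261ef4, 6a40564, 9ee1d0c}.
Reachable from 09f5dd9: {09f5dd9, 6a40564}.
In 6261ef4's history but not 09f5dd9's: {6261ef4, 9ee1d0c} — 2 commits.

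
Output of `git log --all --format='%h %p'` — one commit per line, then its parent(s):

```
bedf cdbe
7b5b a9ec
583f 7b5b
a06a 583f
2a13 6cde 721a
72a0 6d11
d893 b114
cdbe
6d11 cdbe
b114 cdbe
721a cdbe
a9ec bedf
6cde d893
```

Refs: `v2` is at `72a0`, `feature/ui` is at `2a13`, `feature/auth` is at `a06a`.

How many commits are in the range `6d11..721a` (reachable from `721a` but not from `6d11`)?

Reachable from 721a: {721a, cdbe}.
Reachable from 6d11: {6d11, cdbe}.
In 721a's history but not 6d11's: {721a} — 1 commit.

1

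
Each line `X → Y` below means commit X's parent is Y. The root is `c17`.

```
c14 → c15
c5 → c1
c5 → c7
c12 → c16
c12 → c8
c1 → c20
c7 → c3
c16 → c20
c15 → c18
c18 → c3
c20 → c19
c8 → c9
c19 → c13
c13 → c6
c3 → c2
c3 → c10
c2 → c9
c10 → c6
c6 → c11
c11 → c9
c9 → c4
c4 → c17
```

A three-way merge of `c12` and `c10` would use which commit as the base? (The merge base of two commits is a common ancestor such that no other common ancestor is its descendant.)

Ancestors of c12: {c11, c12, c13, c16, c17, c19, c20, c4, c6, c8, c9}.
Ancestors of c10: {c10, c11, c17, c4, c6, c9}.
Common ancestors: {c11, c17, c4, c6, c9}.
Among these, c6 is not an ancestor of any other common ancestor — it is the merge base.

c6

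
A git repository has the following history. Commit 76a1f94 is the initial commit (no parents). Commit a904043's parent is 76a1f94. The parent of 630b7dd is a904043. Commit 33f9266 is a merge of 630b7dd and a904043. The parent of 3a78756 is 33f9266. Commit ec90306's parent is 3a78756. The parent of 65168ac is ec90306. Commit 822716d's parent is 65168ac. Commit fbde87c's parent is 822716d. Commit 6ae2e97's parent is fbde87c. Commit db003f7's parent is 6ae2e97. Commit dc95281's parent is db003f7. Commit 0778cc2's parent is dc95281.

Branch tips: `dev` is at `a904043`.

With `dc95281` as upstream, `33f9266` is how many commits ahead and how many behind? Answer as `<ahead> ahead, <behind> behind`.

Reachable from 33f9266: {33f9266, 630b7dd, 76a1f94, a904043}.
Reachable from dc95281: {33f9266, 3a78756, 630b7dd, 65168ac, 6ae2e97, 76a1f94, 822716d, a904043, db003f7, dc95281, ec90306, fbde87c}.
Only in 33f9266's history (ahead): {} — 0.
Only in dc95281's history (behind): {3a78756, 65168ac, 6ae2e97, 822716d, db003f7, dc95281, ec90306, fbde87c} — 8.

0 ahead, 8 behind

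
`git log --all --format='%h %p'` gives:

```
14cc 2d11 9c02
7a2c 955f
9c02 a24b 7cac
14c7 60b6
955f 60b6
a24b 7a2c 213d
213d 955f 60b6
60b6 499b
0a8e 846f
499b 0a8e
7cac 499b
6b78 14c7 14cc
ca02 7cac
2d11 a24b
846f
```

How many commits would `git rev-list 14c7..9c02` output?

Reachable from 9c02: {0a8e, 213d, 499b, 60b6, 7a2c, 7cac, 846f, 955f, 9c02, a24b}.
Reachable from 14c7: {0a8e, 14c7, 499b, 60b6, 846f}.
In 9c02's history but not 14c7's: {213d, 7a2c, 7cac, 955f, 9c02, a24b} — 6 commits.

6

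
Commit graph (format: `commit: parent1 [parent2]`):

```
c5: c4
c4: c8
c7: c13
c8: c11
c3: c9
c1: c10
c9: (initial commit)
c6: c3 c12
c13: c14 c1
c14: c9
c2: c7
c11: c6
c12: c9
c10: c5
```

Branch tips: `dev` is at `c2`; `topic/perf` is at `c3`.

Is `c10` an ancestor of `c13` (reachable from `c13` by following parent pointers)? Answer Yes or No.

Yes

Ancestors of c13 (commits reachable by following parents): {c1, c10, c11, c12, c13, c14, c3, c4, c5, c6, c8, c9}.
c10 is in that set, so it is an ancestor of c13.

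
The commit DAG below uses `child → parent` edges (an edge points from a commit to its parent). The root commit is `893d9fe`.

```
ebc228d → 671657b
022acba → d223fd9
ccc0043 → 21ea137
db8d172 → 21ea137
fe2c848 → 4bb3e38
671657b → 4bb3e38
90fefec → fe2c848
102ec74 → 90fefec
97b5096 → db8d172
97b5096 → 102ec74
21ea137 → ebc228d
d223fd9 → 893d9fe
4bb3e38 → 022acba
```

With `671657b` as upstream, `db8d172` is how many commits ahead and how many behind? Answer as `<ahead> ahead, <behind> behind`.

3 ahead, 0 behind

Reachable from db8d172: {022acba, 21ea137, 4bb3e38, 671657b, 893d9fe, d223fd9, db8d172, ebc228d}.
Reachable from 671657b: {022acba, 4bb3e38, 671657b, 893d9fe, d223fd9}.
Only in db8d172's history (ahead): {21ea137, db8d172, ebc228d} — 3.
Only in 671657b's history (behind): {} — 0.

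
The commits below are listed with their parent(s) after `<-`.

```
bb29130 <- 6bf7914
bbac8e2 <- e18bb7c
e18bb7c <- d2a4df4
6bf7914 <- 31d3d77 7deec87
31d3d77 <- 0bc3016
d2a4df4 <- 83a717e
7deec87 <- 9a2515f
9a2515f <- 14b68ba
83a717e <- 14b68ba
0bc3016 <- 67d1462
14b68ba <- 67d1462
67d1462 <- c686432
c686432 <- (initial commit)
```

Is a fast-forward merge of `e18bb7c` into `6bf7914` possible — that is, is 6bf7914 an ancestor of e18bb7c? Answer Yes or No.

A fast-forward from 6bf7914 to e18bb7c is possible iff 6bf7914 is an ancestor of e18bb7c.
Ancestors of e18bb7c: {14b68ba, 67d1462, 83a717e, c686432, d2a4df4, e18bb7c}.
6bf7914 is not among them, so fast-forward is not possible.

No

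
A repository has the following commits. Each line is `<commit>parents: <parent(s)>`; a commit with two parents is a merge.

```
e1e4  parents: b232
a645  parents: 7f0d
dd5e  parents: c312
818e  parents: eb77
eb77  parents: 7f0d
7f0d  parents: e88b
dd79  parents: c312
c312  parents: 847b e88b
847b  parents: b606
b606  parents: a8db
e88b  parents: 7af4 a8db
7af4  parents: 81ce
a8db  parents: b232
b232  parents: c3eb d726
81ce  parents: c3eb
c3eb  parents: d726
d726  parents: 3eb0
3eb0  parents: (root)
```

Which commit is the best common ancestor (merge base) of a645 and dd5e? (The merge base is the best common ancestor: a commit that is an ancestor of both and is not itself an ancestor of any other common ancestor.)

Ancestors of a645: {3eb0, 7af4, 7f0d, 81ce, a645, a8db, b232, c3eb, d726, e88b}.
Ancestors of dd5e: {3eb0, 7af4, 81ce, 847b, a8db, b232, b606, c312, c3eb, d726, dd5e, e88b}.
Common ancestors: {3eb0, 7af4, 81ce, a8db, b232, c3eb, d726, e88b}.
Among these, e88b is not an ancestor of any other common ancestor — it is the merge base.

e88b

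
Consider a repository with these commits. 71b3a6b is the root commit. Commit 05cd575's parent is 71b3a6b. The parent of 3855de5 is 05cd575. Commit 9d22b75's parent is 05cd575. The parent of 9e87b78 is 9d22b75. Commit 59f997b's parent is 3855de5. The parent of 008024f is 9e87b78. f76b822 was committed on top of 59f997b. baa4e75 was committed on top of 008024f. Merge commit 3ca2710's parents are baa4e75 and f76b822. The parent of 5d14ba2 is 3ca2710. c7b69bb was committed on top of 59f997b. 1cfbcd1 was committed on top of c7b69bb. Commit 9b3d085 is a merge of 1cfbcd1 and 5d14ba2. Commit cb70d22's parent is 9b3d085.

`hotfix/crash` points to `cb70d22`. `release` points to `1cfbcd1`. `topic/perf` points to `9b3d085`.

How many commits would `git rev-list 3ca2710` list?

10

Walking parent pointers from 3ca2710: reachable set = {008024f, 05cd575, 3855de5, 3ca2710, 59f997b, 71b3a6b, 9d22b75, 9e87b78, baa4e75, f76b822}.
That is 10 commits.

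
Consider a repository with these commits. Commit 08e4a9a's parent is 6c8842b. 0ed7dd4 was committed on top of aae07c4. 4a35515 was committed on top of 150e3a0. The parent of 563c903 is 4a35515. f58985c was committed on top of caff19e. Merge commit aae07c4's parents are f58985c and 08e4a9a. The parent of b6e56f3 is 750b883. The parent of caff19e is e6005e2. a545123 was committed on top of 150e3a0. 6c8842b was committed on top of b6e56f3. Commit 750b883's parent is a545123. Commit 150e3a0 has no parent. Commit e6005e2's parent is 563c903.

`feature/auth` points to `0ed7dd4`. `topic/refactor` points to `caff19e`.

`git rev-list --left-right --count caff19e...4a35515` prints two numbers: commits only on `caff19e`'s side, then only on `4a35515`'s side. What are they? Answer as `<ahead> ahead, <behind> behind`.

3 ahead, 0 behind

Reachable from caff19e: {150e3a0, 4a35515, 563c903, caff19e, e6005e2}.
Reachable from 4a35515: {150e3a0, 4a35515}.
Only in caff19e's history (ahead): {563c903, caff19e, e6005e2} — 3.
Only in 4a35515's history (behind): {} — 0.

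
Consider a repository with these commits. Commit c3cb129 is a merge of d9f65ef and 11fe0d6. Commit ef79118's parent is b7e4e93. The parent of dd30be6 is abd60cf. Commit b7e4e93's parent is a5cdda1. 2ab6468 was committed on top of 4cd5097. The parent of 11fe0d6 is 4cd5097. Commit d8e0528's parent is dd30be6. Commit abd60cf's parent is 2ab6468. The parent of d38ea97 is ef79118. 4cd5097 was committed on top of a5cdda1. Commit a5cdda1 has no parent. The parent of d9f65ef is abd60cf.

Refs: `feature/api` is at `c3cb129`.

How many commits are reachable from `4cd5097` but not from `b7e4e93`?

1

Reachable from 4cd5097: {4cd5097, a5cdda1}.
Reachable from b7e4e93: {a5cdda1, b7e4e93}.
In 4cd5097's history but not b7e4e93's: {4cd5097} — 1 commit.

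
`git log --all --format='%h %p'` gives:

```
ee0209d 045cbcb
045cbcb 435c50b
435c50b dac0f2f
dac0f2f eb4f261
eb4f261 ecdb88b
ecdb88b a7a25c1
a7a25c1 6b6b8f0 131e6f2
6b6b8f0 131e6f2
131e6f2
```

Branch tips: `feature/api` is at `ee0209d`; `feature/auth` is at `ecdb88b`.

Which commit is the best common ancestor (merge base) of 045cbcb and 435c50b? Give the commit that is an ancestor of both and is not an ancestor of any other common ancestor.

Ancestors of 045cbcb: {045cbcb, 131e6f2, 435c50b, 6b6b8f0, a7a25c1, dac0f2f, eb4f261, ecdb88b}.
Ancestors of 435c50b: {131e6f2, 435c50b, 6b6b8f0, a7a25c1, dac0f2f, eb4f261, ecdb88b}.
Common ancestors: {131e6f2, 435c50b, 6b6b8f0, a7a25c1, dac0f2f, eb4f261, ecdb88b}.
Among these, 435c50b is not an ancestor of any other common ancestor — it is the merge base.

435c50b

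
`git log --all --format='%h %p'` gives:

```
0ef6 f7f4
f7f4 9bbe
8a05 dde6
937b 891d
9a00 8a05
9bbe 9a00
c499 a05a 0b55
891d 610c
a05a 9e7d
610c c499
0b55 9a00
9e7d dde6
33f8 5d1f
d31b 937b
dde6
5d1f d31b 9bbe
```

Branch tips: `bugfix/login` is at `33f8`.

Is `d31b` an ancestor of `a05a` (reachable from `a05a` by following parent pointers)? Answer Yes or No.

Ancestors of a05a: {9e7d, a05a, dde6}.
d31b is not in that set, so it is not an ancestor of a05a.

No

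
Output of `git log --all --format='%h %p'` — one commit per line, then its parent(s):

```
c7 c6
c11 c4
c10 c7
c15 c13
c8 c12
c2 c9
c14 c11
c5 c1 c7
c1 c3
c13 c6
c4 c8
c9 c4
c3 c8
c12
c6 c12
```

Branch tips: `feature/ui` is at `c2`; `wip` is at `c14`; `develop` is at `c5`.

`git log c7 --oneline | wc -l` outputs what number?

3

Walking parent pointers from c7: reachable set = {c12, c6, c7}.
That is 3 commits.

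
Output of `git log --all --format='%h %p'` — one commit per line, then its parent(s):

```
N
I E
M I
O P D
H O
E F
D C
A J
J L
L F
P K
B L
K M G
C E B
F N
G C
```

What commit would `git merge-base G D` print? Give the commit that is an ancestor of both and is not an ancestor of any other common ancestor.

C

Ancestors of G: {B, C, E, F, G, L, N}.
Ancestors of D: {B, C, D, E, F, L, N}.
Common ancestors: {B, C, E, F, L, N}.
Among these, C is not an ancestor of any other common ancestor — it is the merge base.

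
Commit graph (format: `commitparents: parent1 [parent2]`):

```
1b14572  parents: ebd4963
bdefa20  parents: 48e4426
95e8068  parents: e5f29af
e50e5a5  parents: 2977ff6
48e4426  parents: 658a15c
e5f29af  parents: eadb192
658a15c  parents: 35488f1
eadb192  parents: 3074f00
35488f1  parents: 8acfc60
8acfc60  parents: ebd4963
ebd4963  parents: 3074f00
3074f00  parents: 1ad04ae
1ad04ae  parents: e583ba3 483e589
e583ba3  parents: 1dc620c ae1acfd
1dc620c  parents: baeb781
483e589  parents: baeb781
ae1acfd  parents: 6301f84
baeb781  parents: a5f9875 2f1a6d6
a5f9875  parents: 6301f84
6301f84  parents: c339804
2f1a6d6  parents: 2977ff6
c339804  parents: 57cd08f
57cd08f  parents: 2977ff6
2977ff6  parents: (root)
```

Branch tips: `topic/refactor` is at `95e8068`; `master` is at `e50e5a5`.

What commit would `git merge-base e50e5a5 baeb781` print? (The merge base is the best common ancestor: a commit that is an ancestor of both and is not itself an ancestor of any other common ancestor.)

2977ff6

Ancestors of e50e5a5: {2977ff6, e50e5a5}.
Ancestors of baeb781: {2977ff6, 2f1a6d6, 57cd08f, 6301f84, a5f9875, baeb781, c339804}.
Common ancestors: {2977ff6}.
The only common ancestor is 2977ff6, so it is the merge base.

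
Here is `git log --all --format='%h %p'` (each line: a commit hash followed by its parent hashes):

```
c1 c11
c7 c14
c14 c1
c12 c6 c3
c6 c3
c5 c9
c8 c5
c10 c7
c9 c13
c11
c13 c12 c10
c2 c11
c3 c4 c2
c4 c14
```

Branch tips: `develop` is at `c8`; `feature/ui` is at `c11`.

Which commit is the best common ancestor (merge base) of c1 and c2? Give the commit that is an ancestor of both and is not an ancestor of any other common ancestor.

Ancestors of c1: {c1, c11}.
Ancestors of c2: {c11, c2}.
Common ancestors: {c11}.
The only common ancestor is c11, so it is the merge base.

c11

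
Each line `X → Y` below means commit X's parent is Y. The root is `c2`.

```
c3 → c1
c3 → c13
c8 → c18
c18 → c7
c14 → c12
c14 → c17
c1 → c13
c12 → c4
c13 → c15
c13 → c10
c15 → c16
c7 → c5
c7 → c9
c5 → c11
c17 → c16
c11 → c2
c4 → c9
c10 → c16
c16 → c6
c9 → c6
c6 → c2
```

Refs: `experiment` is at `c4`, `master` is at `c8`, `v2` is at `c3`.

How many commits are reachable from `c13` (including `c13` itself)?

Walking parent pointers from c13: reachable set = {c10, c13, c15, c16, c2, c6}.
That is 6 commits.

6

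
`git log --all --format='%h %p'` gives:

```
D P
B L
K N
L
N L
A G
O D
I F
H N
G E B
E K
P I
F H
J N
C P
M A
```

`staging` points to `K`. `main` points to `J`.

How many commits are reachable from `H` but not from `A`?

Reachable from H: {H, L, N}.
Reachable from A: {A, B, E, G, K, L, N}.
In H's history but not A's: {H} — 1 commit.

1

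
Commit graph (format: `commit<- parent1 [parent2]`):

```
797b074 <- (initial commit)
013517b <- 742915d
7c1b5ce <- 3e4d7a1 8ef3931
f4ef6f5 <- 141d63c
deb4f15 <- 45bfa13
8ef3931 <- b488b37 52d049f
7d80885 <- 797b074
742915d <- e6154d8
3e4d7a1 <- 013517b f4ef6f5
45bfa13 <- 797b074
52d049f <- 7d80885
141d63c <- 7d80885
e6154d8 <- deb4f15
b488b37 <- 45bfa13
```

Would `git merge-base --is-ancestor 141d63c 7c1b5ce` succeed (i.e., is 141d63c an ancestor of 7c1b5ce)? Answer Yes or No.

Yes

Ancestors of 7c1b5ce (commits reachable by following parents): {013517b, 141d63c, 3e4d7a1, 45bfa13, 52d049f, 742915d, 797b074, 7c1b5ce, 7d80885, 8ef3931, b488b37, deb4f15, e6154d8, f4ef6f5}.
141d63c is in that set, so it is an ancestor of 7c1b5ce.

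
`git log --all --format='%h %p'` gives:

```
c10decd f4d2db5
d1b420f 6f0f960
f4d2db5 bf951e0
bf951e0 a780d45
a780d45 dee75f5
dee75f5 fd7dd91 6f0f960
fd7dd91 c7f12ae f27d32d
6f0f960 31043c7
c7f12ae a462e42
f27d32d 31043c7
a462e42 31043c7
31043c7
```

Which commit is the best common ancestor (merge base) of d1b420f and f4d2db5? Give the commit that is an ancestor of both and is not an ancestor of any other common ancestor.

Ancestors of d1b420f: {31043c7, 6f0f960, d1b420f}.
Ancestors of f4d2db5: {31043c7, 6f0f960, a462e42, a780d45, bf951e0, c7f12ae, dee75f5, f27d32d, f4d2db5, fd7dd91}.
Common ancestors: {31043c7, 6f0f960}.
Among these, 6f0f960 is not an ancestor of any other common ancestor — it is the merge base.

6f0f960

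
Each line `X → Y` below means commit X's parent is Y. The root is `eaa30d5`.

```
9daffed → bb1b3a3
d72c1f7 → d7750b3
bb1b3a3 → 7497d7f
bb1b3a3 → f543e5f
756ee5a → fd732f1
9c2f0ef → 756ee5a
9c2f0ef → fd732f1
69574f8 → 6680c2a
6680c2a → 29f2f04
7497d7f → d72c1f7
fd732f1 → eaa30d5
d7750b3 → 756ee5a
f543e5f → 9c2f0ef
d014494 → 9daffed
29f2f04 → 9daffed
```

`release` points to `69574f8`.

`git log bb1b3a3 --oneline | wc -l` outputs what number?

Walking parent pointers from bb1b3a3: reachable set = {7497d7f, 756ee5a, 9c2f0ef, bb1b3a3, d72c1f7, d7750b3, eaa30d5, f543e5f, fd732f1}.
That is 9 commits.

9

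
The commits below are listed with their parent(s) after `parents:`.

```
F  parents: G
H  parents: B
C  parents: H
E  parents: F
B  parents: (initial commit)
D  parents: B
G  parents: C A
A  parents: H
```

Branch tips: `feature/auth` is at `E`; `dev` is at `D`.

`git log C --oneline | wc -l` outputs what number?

Walking parent pointers from C: reachable set = {B, C, H}.
That is 3 commits.

3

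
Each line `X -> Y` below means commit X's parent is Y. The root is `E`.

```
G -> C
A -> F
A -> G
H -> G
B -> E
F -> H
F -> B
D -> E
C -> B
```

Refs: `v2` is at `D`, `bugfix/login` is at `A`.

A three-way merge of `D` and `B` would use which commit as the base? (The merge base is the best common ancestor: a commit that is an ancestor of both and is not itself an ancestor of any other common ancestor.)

E

Ancestors of D: {D, E}.
Ancestors of B: {B, E}.
Common ancestors: {E}.
The only common ancestor is E, so it is the merge base.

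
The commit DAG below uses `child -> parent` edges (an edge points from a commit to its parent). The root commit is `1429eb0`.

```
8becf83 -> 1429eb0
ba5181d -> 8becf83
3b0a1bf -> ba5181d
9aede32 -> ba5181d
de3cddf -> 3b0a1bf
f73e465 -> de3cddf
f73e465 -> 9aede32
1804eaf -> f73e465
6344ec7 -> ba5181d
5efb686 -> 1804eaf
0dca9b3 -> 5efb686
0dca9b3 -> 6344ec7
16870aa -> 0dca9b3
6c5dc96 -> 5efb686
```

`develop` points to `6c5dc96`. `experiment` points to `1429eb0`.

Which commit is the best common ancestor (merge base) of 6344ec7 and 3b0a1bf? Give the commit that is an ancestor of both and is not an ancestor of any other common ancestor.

ba5181d

Ancestors of 6344ec7: {1429eb0, 6344ec7, 8becf83, ba5181d}.
Ancestors of 3b0a1bf: {1429eb0, 3b0a1bf, 8becf83, ba5181d}.
Common ancestors: {1429eb0, 8becf83, ba5181d}.
Among these, ba5181d is not an ancestor of any other common ancestor — it is the merge base.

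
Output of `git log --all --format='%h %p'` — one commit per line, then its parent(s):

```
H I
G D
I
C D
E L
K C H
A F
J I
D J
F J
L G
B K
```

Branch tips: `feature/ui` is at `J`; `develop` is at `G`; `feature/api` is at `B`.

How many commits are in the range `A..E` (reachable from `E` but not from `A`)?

4

Reachable from E: {D, E, G, I, J, L}.
Reachable from A: {A, F, I, J}.
In E's history but not A's: {D, E, G, L} — 4 commits.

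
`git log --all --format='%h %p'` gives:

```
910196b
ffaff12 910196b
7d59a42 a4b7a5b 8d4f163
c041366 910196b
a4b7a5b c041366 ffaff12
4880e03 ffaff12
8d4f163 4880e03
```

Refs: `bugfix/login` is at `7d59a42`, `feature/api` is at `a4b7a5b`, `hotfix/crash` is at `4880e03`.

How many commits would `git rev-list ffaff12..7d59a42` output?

Reachable from 7d59a42: {4880e03, 7d59a42, 8d4f163, 910196b, a4b7a5b, c041366, ffaff12}.
Reachable from ffaff12: {910196b, ffaff12}.
In 7d59a42's history but not ffaff12's: {4880e03, 7d59a42, 8d4f163, a4b7a5b, c041366} — 5 commits.

5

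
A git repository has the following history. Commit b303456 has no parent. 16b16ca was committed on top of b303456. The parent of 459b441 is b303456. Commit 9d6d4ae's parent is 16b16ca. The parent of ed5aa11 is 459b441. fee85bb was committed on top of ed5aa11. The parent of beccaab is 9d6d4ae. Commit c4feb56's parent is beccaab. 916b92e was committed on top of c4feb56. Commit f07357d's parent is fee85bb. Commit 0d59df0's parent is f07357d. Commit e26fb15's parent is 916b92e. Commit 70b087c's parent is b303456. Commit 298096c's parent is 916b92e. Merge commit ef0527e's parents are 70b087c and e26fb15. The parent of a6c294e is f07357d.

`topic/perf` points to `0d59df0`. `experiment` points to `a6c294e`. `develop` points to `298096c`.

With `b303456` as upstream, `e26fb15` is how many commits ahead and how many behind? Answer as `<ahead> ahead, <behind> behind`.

6 ahead, 0 behind

Reachable from e26fb15: {16b16ca, 916b92e, 9d6d4ae, b303456, beccaab, c4feb56, e26fb15}.
Reachable from b303456: {b303456}.
Only in e26fb15's history (ahead): {16b16ca, 916b92e, 9d6d4ae, beccaab, c4feb56, e26fb15} — 6.
Only in b303456's history (behind): {} — 0.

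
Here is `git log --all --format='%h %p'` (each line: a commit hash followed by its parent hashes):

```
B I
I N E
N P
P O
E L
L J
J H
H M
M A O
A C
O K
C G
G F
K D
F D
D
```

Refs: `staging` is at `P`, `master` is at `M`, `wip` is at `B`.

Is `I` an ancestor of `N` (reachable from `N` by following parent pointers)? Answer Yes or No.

Ancestors of N: {D, K, N, O, P}.
I is not in that set, so it is not an ancestor of N.

No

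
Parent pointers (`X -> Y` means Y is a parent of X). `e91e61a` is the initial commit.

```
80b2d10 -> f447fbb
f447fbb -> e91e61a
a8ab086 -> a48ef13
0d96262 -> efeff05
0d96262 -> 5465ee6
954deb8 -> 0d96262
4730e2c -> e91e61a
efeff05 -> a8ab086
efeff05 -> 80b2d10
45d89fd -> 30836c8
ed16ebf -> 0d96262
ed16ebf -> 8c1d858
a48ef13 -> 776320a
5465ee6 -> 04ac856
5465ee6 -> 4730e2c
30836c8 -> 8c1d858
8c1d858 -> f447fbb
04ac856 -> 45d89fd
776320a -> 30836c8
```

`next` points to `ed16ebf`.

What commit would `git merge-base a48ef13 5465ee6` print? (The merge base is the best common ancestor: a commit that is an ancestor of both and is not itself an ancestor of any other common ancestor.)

Ancestors of a48ef13: {30836c8, 776320a, 8c1d858, a48ef13, e91e61a, f447fbb}.
Ancestors of 5465ee6: {04ac856, 30836c8, 45d89fd, 4730e2c, 5465ee6, 8c1d858, e91e61a, f447fbb}.
Common ancestors: {30836c8, 8c1d858, e91e61a, f447fbb}.
Among these, 30836c8 is not an ancestor of any other common ancestor — it is the merge base.

30836c8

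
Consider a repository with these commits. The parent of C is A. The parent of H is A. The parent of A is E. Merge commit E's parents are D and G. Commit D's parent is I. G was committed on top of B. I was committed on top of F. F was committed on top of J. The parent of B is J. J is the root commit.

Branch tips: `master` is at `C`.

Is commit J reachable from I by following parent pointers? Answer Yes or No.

Yes

Ancestors of I (commits reachable by following parents): {F, I, J}.
J is in that set, so it is an ancestor of I.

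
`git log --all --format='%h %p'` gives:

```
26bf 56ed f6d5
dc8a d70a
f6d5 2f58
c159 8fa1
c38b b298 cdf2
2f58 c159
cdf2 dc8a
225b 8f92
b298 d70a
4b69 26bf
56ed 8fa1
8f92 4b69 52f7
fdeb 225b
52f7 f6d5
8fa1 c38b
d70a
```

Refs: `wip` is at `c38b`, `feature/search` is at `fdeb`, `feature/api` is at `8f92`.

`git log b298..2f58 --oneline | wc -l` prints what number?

Reachable from 2f58: {2f58, 8fa1, b298, c159, c38b, cdf2, d70a, dc8a}.
Reachable from b298: {b298, d70a}.
In 2f58's history but not b298's: {2f58, 8fa1, c159, c38b, cdf2, dc8a} — 6 commits.

6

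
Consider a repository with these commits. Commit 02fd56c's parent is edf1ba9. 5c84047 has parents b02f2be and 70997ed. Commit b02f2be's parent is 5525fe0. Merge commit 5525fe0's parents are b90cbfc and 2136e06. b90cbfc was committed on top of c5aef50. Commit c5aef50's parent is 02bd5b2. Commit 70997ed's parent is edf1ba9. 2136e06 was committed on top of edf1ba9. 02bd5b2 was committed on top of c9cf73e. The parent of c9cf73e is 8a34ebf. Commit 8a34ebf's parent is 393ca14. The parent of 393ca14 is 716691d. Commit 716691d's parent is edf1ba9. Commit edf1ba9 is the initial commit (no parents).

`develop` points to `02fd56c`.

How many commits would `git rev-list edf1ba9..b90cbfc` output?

Reachable from b90cbfc: {02bd5b2, 393ca14, 716691d, 8a34ebf, b90cbfc, c5aef50, c9cf73e, edf1ba9}.
Reachable from edf1ba9: {edf1ba9}.
In b90cbfc's history but not edf1ba9's: {02bd5b2, 393ca14, 716691d, 8a34ebf, b90cbfc, c5aef50, c9cf73e} — 7 commits.

7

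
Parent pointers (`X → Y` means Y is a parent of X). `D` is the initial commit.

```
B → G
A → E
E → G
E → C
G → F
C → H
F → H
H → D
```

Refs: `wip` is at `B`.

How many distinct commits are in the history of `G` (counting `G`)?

4

Walking parent pointers from G: reachable set = {D, F, G, H}.
That is 4 commits.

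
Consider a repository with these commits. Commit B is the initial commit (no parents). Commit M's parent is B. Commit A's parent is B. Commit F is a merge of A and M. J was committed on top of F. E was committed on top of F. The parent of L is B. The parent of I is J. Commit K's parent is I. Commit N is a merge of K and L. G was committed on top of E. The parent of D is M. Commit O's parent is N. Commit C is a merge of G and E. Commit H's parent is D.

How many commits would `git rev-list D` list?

Walking parent pointers from D: reachable set = {B, D, M}.
That is 3 commits.

3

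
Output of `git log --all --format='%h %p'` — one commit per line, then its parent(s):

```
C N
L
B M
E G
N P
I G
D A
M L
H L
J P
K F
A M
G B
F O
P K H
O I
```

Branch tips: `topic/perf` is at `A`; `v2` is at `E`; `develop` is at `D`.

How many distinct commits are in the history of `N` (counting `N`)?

Walking parent pointers from N: reachable set = {B, F, G, H, I, K, L, M, N, O, P}.
That is 11 commits.

11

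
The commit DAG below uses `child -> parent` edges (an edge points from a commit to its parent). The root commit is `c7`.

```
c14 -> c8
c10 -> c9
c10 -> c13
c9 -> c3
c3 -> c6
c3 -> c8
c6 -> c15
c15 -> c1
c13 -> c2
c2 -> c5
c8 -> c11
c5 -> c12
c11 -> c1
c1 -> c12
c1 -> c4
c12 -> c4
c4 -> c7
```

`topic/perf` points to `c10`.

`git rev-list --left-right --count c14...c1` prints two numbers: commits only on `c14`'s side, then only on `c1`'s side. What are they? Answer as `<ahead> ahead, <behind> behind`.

3 ahead, 0 behind

Reachable from c14: {c1, c11, c12, c14, c4, c7, c8}.
Reachable from c1: {c1, c12, c4, c7}.
Only in c14's history (ahead): {c11, c14, c8} — 3.
Only in c1's history (behind): {} — 0.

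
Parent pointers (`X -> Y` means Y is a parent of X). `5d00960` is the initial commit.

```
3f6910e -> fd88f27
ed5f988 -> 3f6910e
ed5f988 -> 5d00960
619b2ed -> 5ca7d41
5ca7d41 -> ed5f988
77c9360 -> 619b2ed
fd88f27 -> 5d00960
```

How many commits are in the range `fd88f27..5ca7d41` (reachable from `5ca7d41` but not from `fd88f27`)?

3

Reachable from 5ca7d41: {3f6910e, 5ca7d41, 5d00960, ed5f988, fd88f27}.
Reachable from fd88f27: {5d00960, fd88f27}.
In 5ca7d41's history but not fd88f27's: {3f6910e, 5ca7d41, ed5f988} — 3 commits.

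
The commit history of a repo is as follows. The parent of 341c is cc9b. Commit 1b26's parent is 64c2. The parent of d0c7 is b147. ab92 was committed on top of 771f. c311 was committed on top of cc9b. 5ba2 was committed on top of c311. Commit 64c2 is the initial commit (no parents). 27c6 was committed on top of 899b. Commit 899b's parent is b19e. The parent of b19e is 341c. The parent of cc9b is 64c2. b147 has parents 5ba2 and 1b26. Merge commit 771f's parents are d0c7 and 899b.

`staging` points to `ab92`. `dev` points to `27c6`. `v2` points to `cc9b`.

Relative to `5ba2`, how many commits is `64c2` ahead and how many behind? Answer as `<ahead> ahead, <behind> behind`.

Reachable from 64c2: {64c2}.
Reachable from 5ba2: {5ba2, 64c2, c311, cc9b}.
Only in 64c2's history (ahead): {} — 0.
Only in 5ba2's history (behind): {5ba2, c311, cc9b} — 3.

0 ahead, 3 behind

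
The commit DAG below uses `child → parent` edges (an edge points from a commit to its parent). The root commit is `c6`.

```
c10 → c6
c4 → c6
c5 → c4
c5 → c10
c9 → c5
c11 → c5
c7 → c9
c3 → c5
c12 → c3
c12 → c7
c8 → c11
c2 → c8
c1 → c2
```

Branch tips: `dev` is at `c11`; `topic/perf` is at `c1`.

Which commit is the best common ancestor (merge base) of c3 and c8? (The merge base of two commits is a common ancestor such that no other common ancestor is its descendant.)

c5

Ancestors of c3: {c10, c3, c4, c5, c6}.
Ancestors of c8: {c10, c11, c4, c5, c6, c8}.
Common ancestors: {c10, c4, c5, c6}.
Among these, c5 is not an ancestor of any other common ancestor — it is the merge base.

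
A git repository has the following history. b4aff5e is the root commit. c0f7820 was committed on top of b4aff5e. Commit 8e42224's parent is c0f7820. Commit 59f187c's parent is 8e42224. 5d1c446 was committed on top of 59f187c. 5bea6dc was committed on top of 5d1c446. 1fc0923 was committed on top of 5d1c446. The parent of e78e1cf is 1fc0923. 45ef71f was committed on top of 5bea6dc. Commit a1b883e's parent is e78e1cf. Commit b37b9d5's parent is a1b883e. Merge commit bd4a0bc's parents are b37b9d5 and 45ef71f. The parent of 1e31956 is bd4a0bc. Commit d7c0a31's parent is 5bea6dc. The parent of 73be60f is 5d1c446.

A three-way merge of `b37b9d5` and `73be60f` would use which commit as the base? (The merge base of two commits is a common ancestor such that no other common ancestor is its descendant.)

5d1c446

Ancestors of b37b9d5: {1fc0923, 59f187c, 5d1c446, 8e42224, a1b883e, b37b9d5, b4aff5e, c0f7820, e78e1cf}.
Ancestors of 73be60f: {59f187c, 5d1c446, 73be60f, 8e42224, b4aff5e, c0f7820}.
Common ancestors: {59f187c, 5d1c446, 8e42224, b4aff5e, c0f7820}.
Among these, 5d1c446 is not an ancestor of any other common ancestor — it is the merge base.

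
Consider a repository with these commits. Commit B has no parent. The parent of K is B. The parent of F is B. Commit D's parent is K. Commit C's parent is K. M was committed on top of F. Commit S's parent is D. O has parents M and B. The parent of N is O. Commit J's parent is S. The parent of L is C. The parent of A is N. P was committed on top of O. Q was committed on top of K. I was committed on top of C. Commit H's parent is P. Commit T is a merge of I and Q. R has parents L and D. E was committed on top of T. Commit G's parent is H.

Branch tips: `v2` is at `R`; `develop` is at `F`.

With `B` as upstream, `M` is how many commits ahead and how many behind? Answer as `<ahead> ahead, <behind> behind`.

Reachable from M: {B, F, M}.
Reachable from B: {B}.
Only in M's history (ahead): {F, M} — 2.
Only in B's history (behind): {} — 0.

2 ahead, 0 behind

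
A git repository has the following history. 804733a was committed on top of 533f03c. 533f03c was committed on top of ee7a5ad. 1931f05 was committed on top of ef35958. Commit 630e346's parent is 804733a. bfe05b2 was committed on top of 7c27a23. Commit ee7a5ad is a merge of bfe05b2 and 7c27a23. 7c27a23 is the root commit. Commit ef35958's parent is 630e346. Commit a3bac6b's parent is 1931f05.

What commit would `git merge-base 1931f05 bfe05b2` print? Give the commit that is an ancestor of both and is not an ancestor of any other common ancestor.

bfe05b2

Ancestors of 1931f05: {1931f05, 533f03c, 630e346, 7c27a23, 804733a, bfe05b2, ee7a5ad, ef35958}.
Ancestors of bfe05b2: {7c27a23, bfe05b2}.
Common ancestors: {7c27a23, bfe05b2}.
Among these, bfe05b2 is not an ancestor of any other common ancestor — it is the merge base.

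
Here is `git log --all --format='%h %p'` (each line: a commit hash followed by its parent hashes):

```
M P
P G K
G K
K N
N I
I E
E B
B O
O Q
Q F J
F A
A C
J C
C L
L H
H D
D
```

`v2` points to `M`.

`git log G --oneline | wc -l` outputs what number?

15

Walking parent pointers from G: reachable set = {A, B, C, D, E, F, G, H, I, J, K, L, N, O, Q}.
That is 15 commits.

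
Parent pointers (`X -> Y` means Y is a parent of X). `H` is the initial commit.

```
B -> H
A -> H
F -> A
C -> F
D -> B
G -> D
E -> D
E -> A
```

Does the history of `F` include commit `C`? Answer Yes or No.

No

Ancestors of F: {A, F, H}.
C is not in that set, so it is not an ancestor of F.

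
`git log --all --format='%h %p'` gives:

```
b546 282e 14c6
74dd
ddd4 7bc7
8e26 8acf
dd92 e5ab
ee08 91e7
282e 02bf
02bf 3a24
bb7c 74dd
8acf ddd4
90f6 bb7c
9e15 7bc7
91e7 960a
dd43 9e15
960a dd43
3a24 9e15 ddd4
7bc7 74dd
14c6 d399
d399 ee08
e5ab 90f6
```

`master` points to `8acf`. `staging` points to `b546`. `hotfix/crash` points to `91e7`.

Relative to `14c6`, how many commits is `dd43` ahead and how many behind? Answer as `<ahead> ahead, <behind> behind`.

0 ahead, 5 behind

Reachable from dd43: {74dd, 7bc7, 9e15, dd43}.
Reachable from 14c6: {14c6, 74dd, 7bc7, 91e7, 960a, 9e15, d399, dd43, ee08}.
Only in dd43's history (ahead): {} — 0.
Only in 14c6's history (behind): {14c6, 91e7, 960a, d399, ee08} — 5.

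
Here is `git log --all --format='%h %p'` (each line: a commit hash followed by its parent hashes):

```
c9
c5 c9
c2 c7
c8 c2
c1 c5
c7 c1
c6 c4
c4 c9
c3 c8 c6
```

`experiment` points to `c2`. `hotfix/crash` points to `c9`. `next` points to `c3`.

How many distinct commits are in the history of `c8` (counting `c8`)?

6

Walking parent pointers from c8: reachable set = {c1, c2, c5, c7, c8, c9}.
That is 6 commits.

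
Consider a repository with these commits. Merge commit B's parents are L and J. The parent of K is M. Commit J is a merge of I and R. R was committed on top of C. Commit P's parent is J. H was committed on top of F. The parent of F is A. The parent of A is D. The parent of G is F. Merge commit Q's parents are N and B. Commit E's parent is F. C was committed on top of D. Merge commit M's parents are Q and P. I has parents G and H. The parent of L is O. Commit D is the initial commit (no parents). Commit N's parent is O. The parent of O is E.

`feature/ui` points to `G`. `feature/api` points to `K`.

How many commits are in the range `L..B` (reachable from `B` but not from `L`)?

Reachable from B: {A, B, C, D, E, F, G, H, I, J, L, O, R}.
Reachable from L: {A, D, E, F, L, O}.
In B's history but not L's: {B, C, G, H, I, J, R} — 7 commits.

7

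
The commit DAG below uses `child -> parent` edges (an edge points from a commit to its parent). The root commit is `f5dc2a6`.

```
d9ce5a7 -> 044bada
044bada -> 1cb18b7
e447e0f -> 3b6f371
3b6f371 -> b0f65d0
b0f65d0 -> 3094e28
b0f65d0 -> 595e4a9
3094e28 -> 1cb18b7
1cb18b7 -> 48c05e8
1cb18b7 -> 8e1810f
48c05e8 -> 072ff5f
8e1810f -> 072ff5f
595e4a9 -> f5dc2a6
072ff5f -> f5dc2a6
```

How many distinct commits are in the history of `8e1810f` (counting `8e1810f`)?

Walking parent pointers from 8e1810f: reachable set = {072ff5f, 8e1810f, f5dc2a6}.
That is 3 commits.

3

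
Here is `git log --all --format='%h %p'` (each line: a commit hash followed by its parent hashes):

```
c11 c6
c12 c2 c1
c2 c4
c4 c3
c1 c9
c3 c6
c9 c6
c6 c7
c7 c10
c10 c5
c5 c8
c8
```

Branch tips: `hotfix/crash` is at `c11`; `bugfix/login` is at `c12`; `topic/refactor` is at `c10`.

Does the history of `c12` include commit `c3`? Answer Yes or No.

Yes

Ancestors of c12 (commits reachable by following parents): {c1, c10, c12, c2, c3, c4, c5, c6, c7, c8, c9}.
c3 is in that set, so it is an ancestor of c12.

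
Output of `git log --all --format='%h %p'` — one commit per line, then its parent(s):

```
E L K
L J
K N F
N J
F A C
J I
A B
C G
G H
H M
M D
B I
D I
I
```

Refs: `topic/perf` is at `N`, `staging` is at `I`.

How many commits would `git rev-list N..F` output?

8

Reachable from F: {A, B, C, D, F, G, H, I, M}.
Reachable from N: {I, J, N}.
In F's history but not N's: {A, B, C, D, F, G, H, M} — 8 commits.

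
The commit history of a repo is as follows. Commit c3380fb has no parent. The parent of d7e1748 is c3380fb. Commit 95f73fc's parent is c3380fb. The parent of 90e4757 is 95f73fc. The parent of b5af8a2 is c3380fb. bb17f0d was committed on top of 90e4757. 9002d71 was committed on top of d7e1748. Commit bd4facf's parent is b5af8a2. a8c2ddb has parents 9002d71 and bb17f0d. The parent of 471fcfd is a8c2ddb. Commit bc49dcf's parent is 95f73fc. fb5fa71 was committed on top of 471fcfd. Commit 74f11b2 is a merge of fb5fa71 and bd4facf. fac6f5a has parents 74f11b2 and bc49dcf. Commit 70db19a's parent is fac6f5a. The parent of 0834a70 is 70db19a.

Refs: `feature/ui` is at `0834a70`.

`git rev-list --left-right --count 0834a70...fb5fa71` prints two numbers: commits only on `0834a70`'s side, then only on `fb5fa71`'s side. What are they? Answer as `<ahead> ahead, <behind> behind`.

7 ahead, 0 behind

Reachable from 0834a70: {0834a70, 471fcfd, 70db19a, 74f11b2, 9002d71, 90e4757, 95f73fc, a8c2ddb, b5af8a2, bb17f0d, bc49dcf, bd4facf, c3380fb, d7e1748, fac6f5a, fb5fa71}.
Reachable from fb5fa71: {471fcfd, 9002d71, 90e4757, 95f73fc, a8c2ddb, bb17f0d, c3380fb, d7e1748, fb5fa71}.
Only in 0834a70's history (ahead): {0834a70, 70db19a, 74f11b2, b5af8a2, bc49dcf, bd4facf, fac6f5a} — 7.
Only in fb5fa71's history (behind): {} — 0.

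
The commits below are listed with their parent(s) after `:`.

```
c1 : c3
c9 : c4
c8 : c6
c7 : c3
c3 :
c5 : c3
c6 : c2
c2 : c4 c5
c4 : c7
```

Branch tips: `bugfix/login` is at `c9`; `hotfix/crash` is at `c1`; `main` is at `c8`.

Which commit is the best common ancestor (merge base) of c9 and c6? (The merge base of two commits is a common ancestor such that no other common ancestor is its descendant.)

Ancestors of c9: {c3, c4, c7, c9}.
Ancestors of c6: {c2, c3, c4, c5, c6, c7}.
Common ancestors: {c3, c4, c7}.
Among these, c4 is not an ancestor of any other common ancestor — it is the merge base.

c4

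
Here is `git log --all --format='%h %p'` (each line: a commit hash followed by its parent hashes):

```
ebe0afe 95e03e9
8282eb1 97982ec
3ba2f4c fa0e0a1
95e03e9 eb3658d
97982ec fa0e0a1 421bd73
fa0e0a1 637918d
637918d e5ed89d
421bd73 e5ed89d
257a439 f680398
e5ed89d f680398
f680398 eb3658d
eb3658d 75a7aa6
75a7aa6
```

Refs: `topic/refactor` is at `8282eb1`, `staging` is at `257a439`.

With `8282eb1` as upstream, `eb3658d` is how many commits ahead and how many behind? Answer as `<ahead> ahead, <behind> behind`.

Reachable from eb3658d: {75a7aa6, eb3658d}.
Reachable from 8282eb1: {421bd73, 637918d, 75a7aa6, 8282eb1, 97982ec, e5ed89d, eb3658d, f680398, fa0e0a1}.
Only in eb3658d's history (ahead): {} — 0.
Only in 8282eb1's history (behind): {421bd73, 637918d, 8282eb1, 97982ec, e5ed89d, f680398, fa0e0a1} — 7.

0 ahead, 7 behind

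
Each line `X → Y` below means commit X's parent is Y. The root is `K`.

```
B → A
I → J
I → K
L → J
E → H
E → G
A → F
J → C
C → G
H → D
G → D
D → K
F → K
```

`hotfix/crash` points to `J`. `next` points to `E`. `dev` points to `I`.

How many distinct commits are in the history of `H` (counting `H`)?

3

Walking parent pointers from H: reachable set = {D, H, K}.
That is 3 commits.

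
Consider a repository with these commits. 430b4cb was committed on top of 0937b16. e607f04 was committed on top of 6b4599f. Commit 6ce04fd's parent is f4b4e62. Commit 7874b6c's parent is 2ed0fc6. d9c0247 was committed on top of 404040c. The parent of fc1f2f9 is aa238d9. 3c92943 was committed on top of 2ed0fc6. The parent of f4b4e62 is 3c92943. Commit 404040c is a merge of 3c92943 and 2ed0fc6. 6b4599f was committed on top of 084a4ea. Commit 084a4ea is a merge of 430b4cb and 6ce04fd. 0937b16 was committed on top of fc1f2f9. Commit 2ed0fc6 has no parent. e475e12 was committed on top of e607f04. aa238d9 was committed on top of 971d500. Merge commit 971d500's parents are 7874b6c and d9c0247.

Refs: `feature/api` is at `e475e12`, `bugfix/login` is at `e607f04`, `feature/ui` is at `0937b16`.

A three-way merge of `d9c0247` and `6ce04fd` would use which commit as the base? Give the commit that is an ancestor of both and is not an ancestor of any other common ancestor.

Ancestors of d9c0247: {2ed0fc6, 3c92943, 404040c, d9c0247}.
Ancestors of 6ce04fd: {2ed0fc6, 3c92943, 6ce04fd, f4b4e62}.
Common ancestors: {2ed0fc6, 3c92943}.
Among these, 3c92943 is not an ancestor of any other common ancestor — it is the merge base.

3c92943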